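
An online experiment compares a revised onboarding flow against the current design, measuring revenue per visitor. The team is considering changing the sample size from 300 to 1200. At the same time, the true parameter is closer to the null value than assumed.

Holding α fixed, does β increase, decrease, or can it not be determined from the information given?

The first change alone would make β decrease; the second alone would make β increase. Which effect dominates depends on the magnitudes, which are not given.

Cannot be determined from the information given.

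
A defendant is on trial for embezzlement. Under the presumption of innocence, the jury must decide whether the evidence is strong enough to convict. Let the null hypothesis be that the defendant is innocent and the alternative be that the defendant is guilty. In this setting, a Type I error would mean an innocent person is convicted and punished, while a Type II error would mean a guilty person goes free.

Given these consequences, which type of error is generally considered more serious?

The Type I consequence (an innocent person is convicted and punished) is more severe than the Type II consequence (a guilty person goes free).

Type I error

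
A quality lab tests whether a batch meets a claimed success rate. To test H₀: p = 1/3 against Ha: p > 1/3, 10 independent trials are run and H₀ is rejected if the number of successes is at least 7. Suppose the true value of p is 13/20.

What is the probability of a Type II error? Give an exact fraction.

A Type II error is failing to reject when Ha holds: with p = 13/20, β = P(Y ≤ 6).
Equivalently, β = 1 − P(Y ≥ 7) = 1244602838129/2560000000000.

1244602838129/2560000000000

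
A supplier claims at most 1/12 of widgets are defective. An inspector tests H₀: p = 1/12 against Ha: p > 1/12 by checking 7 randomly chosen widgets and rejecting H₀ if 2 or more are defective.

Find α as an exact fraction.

α = P(reject H₀ | H₀ true) = P(Y ≥ 2 | p = 1/12), Y ~ Binomial(7, 1/12).
Computing the lower-tail complement: 1 − 1771561/1990656 = 219095/1990656.

219095/1990656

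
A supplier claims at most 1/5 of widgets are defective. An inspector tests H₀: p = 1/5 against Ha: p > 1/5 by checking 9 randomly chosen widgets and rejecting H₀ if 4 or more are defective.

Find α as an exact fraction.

167269/1953125

α = P(reject H₀ | H₀ true) = P(K ≥ 4 | p = 1/5), K ~ Binomial(9, 1/5).
Computing the lower-tail complement: 1 − 1785856/1953125 = 167269/1953125.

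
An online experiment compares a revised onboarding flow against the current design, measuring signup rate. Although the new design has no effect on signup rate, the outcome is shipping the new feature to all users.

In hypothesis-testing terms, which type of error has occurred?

Type I error

The null hypothesis here is that the new design has no effect on signup rate.
'Shipping the new feature to all users' corresponds to rejecting H₀.
H₀ was rejected but H₀ is true — a Type I error (false positive).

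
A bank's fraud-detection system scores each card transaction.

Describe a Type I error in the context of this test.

With the conventional null hypothesis that the transaction is legitimate:
A Type I error is rejecting H₀ when H₀ is true.
Here that means blocking the transaction and freezing the card when actually the transaction is legitimate.

A Type I error would mean concluding that the transaction is fraudulent when in fact the transaction is legitimate.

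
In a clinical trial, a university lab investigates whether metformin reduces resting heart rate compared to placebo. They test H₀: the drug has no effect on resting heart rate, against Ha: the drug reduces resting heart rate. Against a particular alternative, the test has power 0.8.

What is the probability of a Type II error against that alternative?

0.2

Power = 1 − β, so β = 1 − 0.8 = 0.2.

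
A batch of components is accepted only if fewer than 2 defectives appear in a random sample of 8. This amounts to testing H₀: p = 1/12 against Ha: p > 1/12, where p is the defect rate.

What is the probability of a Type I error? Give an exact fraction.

59725447/429981696

Under H₀, K ~ Binomial(8, 1/12); the Type I error rate is P(K ≥ 2).
α = 1 − P(K ≤ 1) = 1 − 370256249/429981696 = 59725447/429981696.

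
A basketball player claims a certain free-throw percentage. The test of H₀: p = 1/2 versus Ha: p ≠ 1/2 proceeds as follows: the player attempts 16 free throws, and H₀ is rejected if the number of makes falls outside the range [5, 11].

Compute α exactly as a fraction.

2517/32768

The significance level is the null-hypothesis probability of the rejection region {≤4} ∪ {≥12}.
The two tails are symmetric, so α = 2·(1 + 16 + 120 + 560 + 1820)/2^16 = 5034/65536 = 2517/32768.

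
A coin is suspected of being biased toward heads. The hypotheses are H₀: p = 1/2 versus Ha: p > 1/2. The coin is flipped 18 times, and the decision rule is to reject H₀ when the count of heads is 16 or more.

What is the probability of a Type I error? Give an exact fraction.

α = P(reject H₀ | H₀ true) = P(X ≥ 16 | p = 1/2), with X ~ Binomial(18, 1/2).
That's C(18,16) + C(18,17) + C(18,18) over 2^18, i.e. (153 + 18 + 1)/262144 = 172/262144 = 43/65536.

43/65536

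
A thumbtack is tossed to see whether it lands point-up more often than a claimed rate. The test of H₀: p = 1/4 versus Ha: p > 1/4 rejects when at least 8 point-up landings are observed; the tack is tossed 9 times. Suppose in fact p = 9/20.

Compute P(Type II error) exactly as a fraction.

A Type II error is failing to reject when Ha holds: with p = 9/20, β = P(Y ≤ 7).
Adding the binomial probabilities P(Y=0)+…+P(Y=7) at p = 9/20 gives 126837738533/128000000000.

126837738533/128000000000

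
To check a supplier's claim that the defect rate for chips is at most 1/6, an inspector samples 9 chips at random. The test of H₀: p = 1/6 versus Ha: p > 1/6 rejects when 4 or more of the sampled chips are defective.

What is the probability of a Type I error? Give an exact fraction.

The significance level is the probability, assuming p = 1/6, of seeing 4 or more defectives in 9 draws.
α = 1 − P(X ≤ 3) = 1 − 4796875/5038848 = 241973/5038848.

241973/5038848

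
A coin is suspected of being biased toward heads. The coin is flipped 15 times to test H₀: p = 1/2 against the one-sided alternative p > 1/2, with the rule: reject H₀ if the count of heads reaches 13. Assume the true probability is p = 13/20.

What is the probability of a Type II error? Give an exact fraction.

30745097163070342213/32768000000000000000

Under the alternative p = 13/20, Y ~ Binomial(15, 13/20); β is the probability the test does not reject, P(Y < 13).
Adding the binomial probabilities P(Y=0)+…+P(Y=12) at p = 13/20 gives 30745097163070342213/32768000000000000000.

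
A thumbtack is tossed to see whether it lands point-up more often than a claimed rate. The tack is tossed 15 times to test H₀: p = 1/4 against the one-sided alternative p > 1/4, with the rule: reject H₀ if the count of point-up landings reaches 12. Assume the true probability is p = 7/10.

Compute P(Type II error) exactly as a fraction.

Under the alternative p = 7/10, Y ~ Binomial(15, 7/10); β is the probability the test does not reject, P(Y < 12).
Equivalently, β = 1 − P(Y ≥ 12) = 87891509014119/125000000000000.

87891509014119/125000000000000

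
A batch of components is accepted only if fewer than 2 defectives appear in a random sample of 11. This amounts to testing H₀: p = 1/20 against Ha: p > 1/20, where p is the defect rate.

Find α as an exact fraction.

2086801226597/20480000000000

Under H₀, X ~ Binomial(11, 1/20); the Type I error rate is P(X ≥ 2).
Via the complement, α = 1 − Σ_{j=0}^{1} C(11,j)(1/20)^j(19/20)^{11-j} = 2086801226597/20480000000000.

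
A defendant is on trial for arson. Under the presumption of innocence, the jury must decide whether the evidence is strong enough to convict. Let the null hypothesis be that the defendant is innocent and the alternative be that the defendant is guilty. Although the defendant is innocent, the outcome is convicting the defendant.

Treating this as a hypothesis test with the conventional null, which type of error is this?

Type I error

'Convicting the defendant' corresponds to rejecting H₀.
H₀ was rejected but H₀ is true — a Type I error (false positive).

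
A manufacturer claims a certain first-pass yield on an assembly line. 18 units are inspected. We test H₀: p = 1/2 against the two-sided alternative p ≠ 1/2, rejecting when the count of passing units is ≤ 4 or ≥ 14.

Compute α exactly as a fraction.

The significance level is the null-hypothesis probability of the rejection region {≤4} ∪ {≥14}.
Each tail has probability (1 + 18 + 153 + 816 + 3060)/262144; doubling gives α = 8096/262144 = 253/8192.

253/8192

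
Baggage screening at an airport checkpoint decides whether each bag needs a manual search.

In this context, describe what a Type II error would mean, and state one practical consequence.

With the conventional null hypothesis that the bag contains no prohibited items:
A Type II error is failing to reject H₀ when H₀ is false.
Here that means letting the bag through when actually the bag contains a prohibited item.

A Type II error would mean concluding that the bag contains no prohibited items (or at least failing to establish that the bag contains a prohibited item) when in fact the bag contains a prohibited item. Consequence: a prohibited item passes through security undetected.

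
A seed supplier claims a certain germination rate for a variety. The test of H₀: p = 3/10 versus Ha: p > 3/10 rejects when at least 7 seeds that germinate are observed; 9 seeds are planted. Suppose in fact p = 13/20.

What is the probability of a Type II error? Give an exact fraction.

Under the alternative p = 13/20, X ~ Binomial(9, 13/20); β is the probability the test does not reject, P(X < 7).
Equivalently, β = 1 − P(X ≥ 7) = 5301813769/8000000000.

5301813769/8000000000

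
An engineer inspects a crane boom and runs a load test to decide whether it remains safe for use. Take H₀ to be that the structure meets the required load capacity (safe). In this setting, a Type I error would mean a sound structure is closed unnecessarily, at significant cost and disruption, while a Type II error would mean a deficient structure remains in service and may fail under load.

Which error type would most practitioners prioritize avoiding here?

Type II error

The Type II consequence (a deficient structure remains in service and may fail under load) is more severe than the Type I consequence (a sound structure is closed unnecessarily, at significant cost and disruption).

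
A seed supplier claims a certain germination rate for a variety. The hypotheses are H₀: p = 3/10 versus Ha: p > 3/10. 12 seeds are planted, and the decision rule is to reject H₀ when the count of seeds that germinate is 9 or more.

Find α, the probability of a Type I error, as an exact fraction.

α = P(reject H₀ | H₀ true) = P(K ≥ 9 | p = 3/10), with K ~ Binomial(12, 3/10).
P(K ≥ 9) = Σ_{j=9}^{12} C(12,j)·(3/10)^j·(7/10)^{12-j} = 338331087/200000000000.

338331087/200000000000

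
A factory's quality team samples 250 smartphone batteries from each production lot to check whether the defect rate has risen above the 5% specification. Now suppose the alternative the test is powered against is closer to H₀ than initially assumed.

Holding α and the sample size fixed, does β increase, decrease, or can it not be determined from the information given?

It increases.

A smaller departure from H₀ means the test statistic under Ha is distributed closer to where it would be under H₀; rejection becomes less likely.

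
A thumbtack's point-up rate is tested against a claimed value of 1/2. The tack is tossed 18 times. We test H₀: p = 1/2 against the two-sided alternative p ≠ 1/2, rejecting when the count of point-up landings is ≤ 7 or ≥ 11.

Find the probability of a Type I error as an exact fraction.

15751/32768

α = P(X ≤ 7 or X ≥ 11 | p = 1/2), X ~ Binomial(18, 1/2).
The two tails are symmetric, so α = 2·(1 + 18 + 153 + 816 + 3060 + 8568 + 18564 + 31824)/2^18 = 126008/262144 = 15751/32768.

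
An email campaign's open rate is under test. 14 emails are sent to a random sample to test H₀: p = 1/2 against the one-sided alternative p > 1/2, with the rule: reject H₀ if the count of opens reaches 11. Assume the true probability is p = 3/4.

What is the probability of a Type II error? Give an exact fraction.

64244663/134217728

A Type II error is failing to reject when Ha holds: with p = 3/4, β = P(X ≤ 10).
Equivalently, β = 1 − P(X ≥ 11) = 64244663/134217728.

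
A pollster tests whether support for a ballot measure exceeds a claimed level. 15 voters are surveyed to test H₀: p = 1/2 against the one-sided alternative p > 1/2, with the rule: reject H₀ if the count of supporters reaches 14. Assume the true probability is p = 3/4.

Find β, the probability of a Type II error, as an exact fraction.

493824191/536870912

β = P(fail to reject H₀ | Ha true) = P(Y ≤ 13 | p = 3/4), Y ~ Binomial(15, 3/4).
Summing C(15,j)·(3/4)^j·(1/4)^{15-j} for j = 0..13 gives 493824191/536870912.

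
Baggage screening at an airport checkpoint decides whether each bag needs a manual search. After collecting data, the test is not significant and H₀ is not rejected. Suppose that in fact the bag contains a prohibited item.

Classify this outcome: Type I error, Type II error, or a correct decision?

Type II error

The conventional null hypothesis here is that the bag contains no prohibited items.
H₀ was not rejected, but H₀ is actually false.
Failing to reject a false null hypothesis is a Type II error (false negative).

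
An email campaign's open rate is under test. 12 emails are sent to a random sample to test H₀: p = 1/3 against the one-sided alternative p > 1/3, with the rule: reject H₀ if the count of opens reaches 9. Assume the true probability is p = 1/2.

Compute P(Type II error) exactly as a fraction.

A Type II error is failing to reject when Ha holds: with p = 1/2, β = P(Y ≤ 8).
Equivalently, β = 1 − P(Y ≥ 9) = 3797/4096.

3797/4096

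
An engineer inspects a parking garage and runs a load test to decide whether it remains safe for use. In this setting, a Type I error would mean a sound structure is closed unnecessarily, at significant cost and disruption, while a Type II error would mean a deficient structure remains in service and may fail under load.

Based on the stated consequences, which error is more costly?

Type II error

The Type II consequence (a deficient structure remains in service and may fail under load) is more severe than the Type I consequence (a sound structure is closed unnecessarily, at significant cost and disruption).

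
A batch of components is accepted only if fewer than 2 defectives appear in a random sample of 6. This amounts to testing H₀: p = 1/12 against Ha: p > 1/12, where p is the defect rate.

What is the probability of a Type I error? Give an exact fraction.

α = P(reject H₀ | H₀ true) = P(S ≥ 2 | p = 1/12), S ~ Binomial(6, 1/12).
α = 1 − P(S ≤ 1) = 1 − 2737867/2985984 = 248117/2985984.

248117/2985984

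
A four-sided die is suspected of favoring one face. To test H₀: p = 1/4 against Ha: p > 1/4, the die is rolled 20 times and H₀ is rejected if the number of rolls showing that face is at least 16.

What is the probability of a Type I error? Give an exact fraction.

The Type I error probability is α = P(K ≥ 16) computed under H₀, where K ~ Binomial(20, 1/4).
Adding the binomial terms for j = 16 through 20 with p = 1/4 yields 106249/274877906944.

106249/274877906944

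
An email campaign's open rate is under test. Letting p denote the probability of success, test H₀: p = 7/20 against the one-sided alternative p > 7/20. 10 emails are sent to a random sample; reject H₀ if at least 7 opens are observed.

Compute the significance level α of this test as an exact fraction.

66622158071/2560000000000

Under H₀, Y ~ Binomial(10, 7/20), and α = P(Y ≥ 7).
P(Y ≥ 7) = Σ_{j=7}^{10} C(10,j)·(7/20)^j·(13/20)^{10-j} = 66622158071/2560000000000.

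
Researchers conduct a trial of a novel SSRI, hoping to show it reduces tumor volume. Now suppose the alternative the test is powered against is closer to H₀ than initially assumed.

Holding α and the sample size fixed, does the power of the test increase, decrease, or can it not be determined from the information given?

It decreases.

A smaller true effect puts the Ha sampling distribution closer to H₀, so more of it falls in the non-rejection region.
Since power = 1 − β and β increases, power decreases.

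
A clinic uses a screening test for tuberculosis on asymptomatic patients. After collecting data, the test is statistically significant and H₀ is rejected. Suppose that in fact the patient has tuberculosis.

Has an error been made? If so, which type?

Neither — the decision is correct.

The conventional null hypothesis here is that the patient does not have tuberculosis.
The test rejected a false H₀ — the decision matches the true state.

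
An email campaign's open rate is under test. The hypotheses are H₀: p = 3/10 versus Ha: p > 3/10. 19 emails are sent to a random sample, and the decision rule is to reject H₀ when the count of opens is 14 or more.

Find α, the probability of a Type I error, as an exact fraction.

α = P(reject H₀ | H₀ true) = P(K ≥ 14 | p = 3/10), with K ~ Binomial(19, 3/10).
Adding the binomial terms for j = 14 through 19 with p = 3/10 yields 135465146856693/1250000000000000000.

135465146856693/1250000000000000000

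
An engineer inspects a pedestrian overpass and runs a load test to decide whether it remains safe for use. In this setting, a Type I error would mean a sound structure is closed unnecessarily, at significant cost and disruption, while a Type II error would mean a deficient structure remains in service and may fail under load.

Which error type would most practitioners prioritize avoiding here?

Type II error

The Type II consequence (a deficient structure remains in service and may fail under load) is more severe than the Type I consequence (a sound structure is closed unnecessarily, at significant cost and disruption).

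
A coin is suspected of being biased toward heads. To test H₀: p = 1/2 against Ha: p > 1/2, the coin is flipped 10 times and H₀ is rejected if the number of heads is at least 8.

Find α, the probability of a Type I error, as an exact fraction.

7/128

The Type I error probability is α = P(S ≥ 8) computed under H₀, where S ~ Binomial(10, 1/2).
Summing the upper tail: (45 + 10 + 1) / 2^10 = 56/1024 = 7/128.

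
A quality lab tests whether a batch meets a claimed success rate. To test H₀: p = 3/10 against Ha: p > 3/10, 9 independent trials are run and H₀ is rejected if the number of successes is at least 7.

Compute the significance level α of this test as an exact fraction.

2145447/500000000

The Type I error probability is α = P(X ≥ 7) computed under H₀, where X ~ Binomial(9, 3/10).
Adding the binomial terms for j = 7 through 9 with p = 3/10 yields 2145447/500000000.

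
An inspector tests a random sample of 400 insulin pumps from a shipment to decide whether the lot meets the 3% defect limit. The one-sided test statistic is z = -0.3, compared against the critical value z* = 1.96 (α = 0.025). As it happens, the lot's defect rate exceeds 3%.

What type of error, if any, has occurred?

Type II error

The conventional null hypothesis is that the lot's defect rate is 3% (within specification).
Since z = -0.3 ≤ z* = 1.96, H₀ is not rejected.
H₀ is false (actually the lot's defect rate exceeds 3%).
Failing to reject a false H₀ is a Type II error.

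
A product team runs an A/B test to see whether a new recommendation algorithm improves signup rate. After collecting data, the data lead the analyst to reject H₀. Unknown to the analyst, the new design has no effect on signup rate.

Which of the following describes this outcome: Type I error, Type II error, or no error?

The conventional null hypothesis here is that the new design has no effect on signup rate.
H₀ was rejected, but H₀ is actually true.
Rejecting a true null hypothesis is a Type I error (false positive).

Type I error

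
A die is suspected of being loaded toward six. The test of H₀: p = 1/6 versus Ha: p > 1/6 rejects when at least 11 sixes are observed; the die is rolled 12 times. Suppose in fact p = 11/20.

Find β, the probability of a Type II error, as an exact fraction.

A Type II error is failing to reject when Ha holds: with p = 11/20, β = P(X ≤ 10).
Summing C(12,j)·(11/20)^j·(9/20)^{12-j} for j = 0..10 gives 4062047911197291/4096000000000000.

4062047911197291/4096000000000000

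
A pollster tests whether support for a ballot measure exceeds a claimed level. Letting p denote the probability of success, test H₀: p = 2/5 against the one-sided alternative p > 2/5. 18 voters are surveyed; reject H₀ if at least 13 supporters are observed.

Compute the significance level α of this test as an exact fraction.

α = P(reject H₀ | H₀ true) = P(K ≥ 13 | p = 2/5), with K ~ Binomial(18, 2/5).
P(K ≥ 13) = Σ_{j=13}^{18} C(18,j)·(2/5)^j·(3/5)^{18-j} = 21936406528/3814697265625.

21936406528/3814697265625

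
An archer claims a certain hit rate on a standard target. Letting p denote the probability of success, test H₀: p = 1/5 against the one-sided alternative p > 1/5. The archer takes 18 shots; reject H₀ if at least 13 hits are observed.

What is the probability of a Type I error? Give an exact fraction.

9611737/3814697265625

The Type I error probability is α = P(S ≥ 13) computed under H₀, where S ~ Binomial(18, 1/5).
P(S ≥ 13) = Σ_{j=13}^{18} C(18,j)·(1/5)^j·(4/5)^{18-j} = 9611737/3814697265625.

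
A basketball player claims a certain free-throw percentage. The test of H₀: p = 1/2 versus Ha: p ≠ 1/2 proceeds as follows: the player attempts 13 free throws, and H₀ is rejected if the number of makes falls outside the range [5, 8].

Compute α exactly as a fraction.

Under H₀, Y ~ Binomial(13, 1/2); α is the probability of landing in either tail, P(Y ≤ 4) + P(Y ≥ 9).
The two tails are symmetric, so α = 2·(1 + 13 + 78 + 286 + 715)/2^13 = 2186/8192 = 1093/4096.

1093/4096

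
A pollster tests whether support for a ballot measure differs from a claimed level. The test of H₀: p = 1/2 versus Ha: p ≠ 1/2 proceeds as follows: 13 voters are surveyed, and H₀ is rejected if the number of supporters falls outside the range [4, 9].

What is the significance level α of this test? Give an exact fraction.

The significance level is the null-hypothesis probability of the rejection region {≤3} ∪ {≥10}.
The two tails are symmetric, so α = 2·(1 + 13 + 78 + 286)/2^13 = 756/8192 = 189/2048.

189/2048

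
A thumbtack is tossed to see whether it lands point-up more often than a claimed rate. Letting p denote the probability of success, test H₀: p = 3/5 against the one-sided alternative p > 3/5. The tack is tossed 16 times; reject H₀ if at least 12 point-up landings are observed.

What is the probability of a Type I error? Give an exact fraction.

Under H₀, X ~ Binomial(16, 3/5), and α = P(X ≥ 12).
P(X ≥ 12) = Σ_{j=12}^{16} C(16,j)·(3/5)^j·(2/5)^{16-j} = 1016646633/6103515625.

1016646633/6103515625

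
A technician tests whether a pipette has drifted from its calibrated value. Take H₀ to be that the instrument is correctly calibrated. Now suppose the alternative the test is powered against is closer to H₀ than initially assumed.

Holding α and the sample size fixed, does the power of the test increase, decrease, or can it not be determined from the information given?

A smaller departure from H₀ means the test statistic under Ha is distributed closer to where it would be under H₀; rejection becomes less likely.
Since power = 1 − β and β increases, power decreases.

It decreases.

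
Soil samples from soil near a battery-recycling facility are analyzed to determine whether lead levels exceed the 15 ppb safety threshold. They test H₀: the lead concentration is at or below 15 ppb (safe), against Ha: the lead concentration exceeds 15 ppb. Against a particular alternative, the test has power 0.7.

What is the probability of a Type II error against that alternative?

0.3

Power = 1 − β, so β = 1 − 0.7 = 0.3.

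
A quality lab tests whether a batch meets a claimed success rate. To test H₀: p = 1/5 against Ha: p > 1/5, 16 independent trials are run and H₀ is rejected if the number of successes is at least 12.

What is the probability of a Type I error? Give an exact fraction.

The Type I error probability is α = P(X ≥ 12) computed under H₀, where X ~ Binomial(16, 1/5).
P(X ≥ 12) = Σ_{j=12}^{16} C(16,j)·(1/5)^j·(4/5)^{16-j} = 100749/30517578125.

100749/30517578125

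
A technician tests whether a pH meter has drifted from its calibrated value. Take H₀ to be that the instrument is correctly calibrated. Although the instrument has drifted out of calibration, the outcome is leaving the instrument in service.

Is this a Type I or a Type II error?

'Leaving the instrument in service' corresponds to failing to reject H₀.
H₀ was not rejected but H₀ is false — a Type II error (false negative).

Type II error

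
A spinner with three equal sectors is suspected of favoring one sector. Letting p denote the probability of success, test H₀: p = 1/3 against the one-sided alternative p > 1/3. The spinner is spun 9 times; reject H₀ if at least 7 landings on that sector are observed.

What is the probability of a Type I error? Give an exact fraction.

163/19683

α = P(reject H₀ | H₀ true) = P(S ≥ 7 | p = 1/3), with S ~ Binomial(9, 1/3).
Adding the binomial terms for j = 7 through 9 with p = 1/3 yields 163/19683.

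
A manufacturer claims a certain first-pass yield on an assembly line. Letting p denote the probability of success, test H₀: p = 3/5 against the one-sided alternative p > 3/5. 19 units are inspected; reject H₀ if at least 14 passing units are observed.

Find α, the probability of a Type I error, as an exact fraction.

3107499742269/19073486328125

Under H₀, K ~ Binomial(19, 3/5), and α = P(K ≥ 14).
Adding the binomial terms for j = 14 through 19 with p = 3/5 yields 3107499742269/19073486328125.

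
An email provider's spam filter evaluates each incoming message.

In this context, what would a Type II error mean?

A Type II error would mean concluding that the message is legitimate (not spam) (or at least failing to establish that the message is spam) when in fact the message is spam.

With the conventional null hypothesis that the message is legitimate (not spam):
A Type II error is failing to reject H₀ when H₀ is false.
Here that means delivering the message to the inbox when actually the message is spam.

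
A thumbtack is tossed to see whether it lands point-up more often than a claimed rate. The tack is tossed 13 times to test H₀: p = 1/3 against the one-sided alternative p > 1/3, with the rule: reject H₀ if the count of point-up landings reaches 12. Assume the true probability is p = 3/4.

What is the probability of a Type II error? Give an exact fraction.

3662863/4194304

Under the alternative p = 3/4, X ~ Binomial(13, 3/4); β is the probability the test does not reject, P(X < 12).
Summing C(13,j)·(3/4)^j·(1/4)^{13-j} for j = 0..11 gives 3662863/4194304.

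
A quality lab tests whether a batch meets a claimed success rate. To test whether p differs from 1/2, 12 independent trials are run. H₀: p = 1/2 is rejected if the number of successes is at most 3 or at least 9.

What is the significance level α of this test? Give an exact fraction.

299/2048

The significance level is the null-hypothesis probability of the rejection region {≤3} ∪ {≥9}.
The two tails are symmetric, so α = 2·(1 + 12 + 66 + 220)/2^12 = 598/4096 = 299/2048.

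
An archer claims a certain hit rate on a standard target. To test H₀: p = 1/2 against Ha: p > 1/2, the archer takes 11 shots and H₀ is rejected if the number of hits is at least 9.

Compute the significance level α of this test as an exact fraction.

67/2048

α = P(reject H₀ | H₀ true) = P(Y ≥ 9 | p = 1/2), with Y ~ Binomial(11, 1/2).
That's C(11,9) + C(11,10) + C(11,11) over 2^11, i.e. (55 + 11 + 1)/2048 = 67/2048.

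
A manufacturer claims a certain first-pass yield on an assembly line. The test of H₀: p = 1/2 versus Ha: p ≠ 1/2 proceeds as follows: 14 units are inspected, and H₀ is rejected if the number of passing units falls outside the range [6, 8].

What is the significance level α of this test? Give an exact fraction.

3473/8192

The significance level is the null-hypothesis probability of the rejection region {≤5} ∪ {≥9}.
By symmetry, α = 2·P(Y ≤ 5) = 2·(1 + 14 + 91 + 364 + 1001 + 2002)/16384 = 6946/16384 = 3473/8192.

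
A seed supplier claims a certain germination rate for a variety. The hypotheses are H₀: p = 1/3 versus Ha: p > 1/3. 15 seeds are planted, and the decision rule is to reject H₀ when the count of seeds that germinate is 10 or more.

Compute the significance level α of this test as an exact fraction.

The Type I error probability is α = P(S ≥ 10) computed under H₀, where S ~ Binomial(15, 1/3).
Adding the binomial terms for j = 10 through 15 with p = 1/3 yields 122027/14348907.

122027/14348907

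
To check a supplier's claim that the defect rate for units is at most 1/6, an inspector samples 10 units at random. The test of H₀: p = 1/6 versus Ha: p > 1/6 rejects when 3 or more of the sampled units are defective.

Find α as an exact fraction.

α = P(reject H₀ | H₀ true) = P(S ≥ 3 | p = 1/6), S ~ Binomial(10, 1/6).
α = 1 − P(S ≤ 2) = 1 − 1953125/2519424 = 566299/2519424.

566299/2519424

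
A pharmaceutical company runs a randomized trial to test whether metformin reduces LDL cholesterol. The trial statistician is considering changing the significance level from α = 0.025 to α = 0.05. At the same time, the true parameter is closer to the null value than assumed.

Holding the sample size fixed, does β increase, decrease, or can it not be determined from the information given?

Cannot be determined from the information given.

The first change alone would make β decrease; the second alone would make β increase. Which effect dominates depends on the magnitudes, which are not given.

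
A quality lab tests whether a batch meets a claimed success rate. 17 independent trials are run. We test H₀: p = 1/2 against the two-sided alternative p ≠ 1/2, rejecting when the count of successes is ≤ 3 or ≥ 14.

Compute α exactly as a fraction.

Under H₀, K ~ Binomial(17, 1/2); α is the probability of landing in either tail, P(K ≤ 3) + P(K ≥ 14).
The two tails are symmetric, so α = 2·(1 + 17 + 136 + 680)/2^17 = 1668/131072 = 417/32768.

417/32768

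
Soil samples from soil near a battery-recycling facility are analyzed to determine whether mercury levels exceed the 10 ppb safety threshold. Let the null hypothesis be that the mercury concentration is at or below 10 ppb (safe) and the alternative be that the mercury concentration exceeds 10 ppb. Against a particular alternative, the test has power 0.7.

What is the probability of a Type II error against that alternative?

Power = 1 − β, so β = 1 − 0.7 = 0.3.

0.3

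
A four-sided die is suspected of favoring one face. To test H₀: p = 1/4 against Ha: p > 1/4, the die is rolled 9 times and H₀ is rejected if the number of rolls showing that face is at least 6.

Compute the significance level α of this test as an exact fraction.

655/65536

α = P(reject H₀ | H₀ true) = P(Y ≥ 6 | p = 1/4), with Y ~ Binomial(9, 1/4).
P(Y ≥ 6) = Σ_{j=6}^{9} C(9,j)·(1/4)^j·(3/4)^{9-j} = 655/65536.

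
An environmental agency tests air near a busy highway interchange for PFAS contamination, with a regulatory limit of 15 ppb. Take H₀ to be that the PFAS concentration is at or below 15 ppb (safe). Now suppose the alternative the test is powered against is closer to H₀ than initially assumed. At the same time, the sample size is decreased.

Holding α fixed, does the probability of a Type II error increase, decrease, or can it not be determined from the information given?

It increases.

When the true parameter is near the null value, the test has a harder time distinguishing Ha from H₀. Reducing n widens both sampling distributions, so the test has less ability to distinguish Ha from H₀. Both changes push β in the same direction.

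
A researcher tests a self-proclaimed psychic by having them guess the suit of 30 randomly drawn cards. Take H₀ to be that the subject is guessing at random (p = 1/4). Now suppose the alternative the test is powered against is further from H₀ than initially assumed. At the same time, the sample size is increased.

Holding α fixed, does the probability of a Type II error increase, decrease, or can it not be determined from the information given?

It decreases.

A larger true effect moves the Ha sampling distribution further from the H₀ critical value, making rejection more likely when Ha is true. A larger sample reduces the standard error, pulling the sampling distribution under Ha further from the non-rejection region. Both changes push β in the same direction.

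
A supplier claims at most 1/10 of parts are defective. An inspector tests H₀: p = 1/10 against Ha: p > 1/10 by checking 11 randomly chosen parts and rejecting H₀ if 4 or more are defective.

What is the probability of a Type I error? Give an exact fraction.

46336903/2500000000

Under H₀, Y ~ Binomial(11, 1/10); the Type I error rate is P(Y ≥ 4).
Computing the lower-tail complement: 1 − 2453663097/2500000000 = 46336903/2500000000.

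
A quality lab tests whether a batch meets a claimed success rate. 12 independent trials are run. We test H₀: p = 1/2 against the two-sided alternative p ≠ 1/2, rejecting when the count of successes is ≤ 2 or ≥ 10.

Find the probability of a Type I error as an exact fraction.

Under H₀, S ~ Binomial(12, 1/2); α is the probability of landing in either tail, P(S ≤ 2) + P(S ≥ 10).
The two tails are symmetric, so α = 2·(1 + 12 + 66)/2^12 = 158/4096 = 79/2048.

79/2048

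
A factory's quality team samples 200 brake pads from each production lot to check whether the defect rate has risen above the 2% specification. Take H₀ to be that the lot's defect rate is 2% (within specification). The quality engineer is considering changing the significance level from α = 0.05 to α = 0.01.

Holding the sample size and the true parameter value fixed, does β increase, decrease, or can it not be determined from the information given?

Tightening α shrinks the rejection region. When Ha holds, fewer sample outcomes clear the stricter threshold, so more fall in the acceptance region.

It increases.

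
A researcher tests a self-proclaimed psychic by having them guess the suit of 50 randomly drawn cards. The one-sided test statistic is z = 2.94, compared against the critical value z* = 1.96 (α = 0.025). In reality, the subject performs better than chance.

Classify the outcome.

The conventional null hypothesis is that the subject is guessing at random (p = 1/4).
Since z = 2.94 > z* = 1.96, H₀ is rejected.
H₀ is false (actually the subject performs better than chance).
The decision matches the true state — no error.

No error — this is a correct decision.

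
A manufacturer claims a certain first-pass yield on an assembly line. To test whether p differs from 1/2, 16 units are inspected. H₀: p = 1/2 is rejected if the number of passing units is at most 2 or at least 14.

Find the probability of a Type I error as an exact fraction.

The significance level is the null-hypothesis probability of the rejection region {≤2} ∪ {≥14}.
The two tails are symmetric, so α = 2·(1 + 16 + 120)/2^16 = 274/65536 = 137/32768.

137/32768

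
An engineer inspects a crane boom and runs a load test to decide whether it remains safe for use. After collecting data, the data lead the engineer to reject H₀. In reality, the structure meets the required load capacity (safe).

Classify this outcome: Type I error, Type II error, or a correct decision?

The conventional null hypothesis here is that the structure meets the required load capacity (safe).
H₀ was rejected, but H₀ is actually true.
Rejecting a true null hypothesis is a Type I error (false positive).

Type I error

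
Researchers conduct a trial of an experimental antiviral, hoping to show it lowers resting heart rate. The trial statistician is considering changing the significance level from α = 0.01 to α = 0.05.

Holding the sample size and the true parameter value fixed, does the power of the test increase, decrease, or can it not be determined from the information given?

It increases.

With a larger α the critical value moves toward the center, so more of the Ha sampling distribution lies in the rejection region.
Since power = 1 − β and β decreases, power increases.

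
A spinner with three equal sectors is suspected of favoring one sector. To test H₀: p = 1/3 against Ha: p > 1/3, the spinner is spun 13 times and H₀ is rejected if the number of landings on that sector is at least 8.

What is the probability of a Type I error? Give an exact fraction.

6139/177147

Under H₀, X ~ Binomial(13, 1/3), and α = P(X ≥ 8).
Adding the binomial terms for j = 8 through 13 with p = 1/3 yields 6139/177147.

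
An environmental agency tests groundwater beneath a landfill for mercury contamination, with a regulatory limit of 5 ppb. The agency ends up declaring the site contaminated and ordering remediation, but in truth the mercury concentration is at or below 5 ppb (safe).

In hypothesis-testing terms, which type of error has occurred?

Type I error

The null hypothesis here is that the mercury concentration is at or below 5 ppb (safe).
'Declaring the site contaminated and ordering remediation' corresponds to rejecting H₀.
H₀ was rejected but H₀ is true — a Type I error (false positive).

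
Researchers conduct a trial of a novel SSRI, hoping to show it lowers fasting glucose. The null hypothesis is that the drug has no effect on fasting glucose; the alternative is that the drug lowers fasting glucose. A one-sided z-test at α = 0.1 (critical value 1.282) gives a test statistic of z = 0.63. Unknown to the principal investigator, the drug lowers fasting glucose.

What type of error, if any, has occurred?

Type II error

Since z = 0.63 ≤ z* = 1.282, H₀ is not rejected.
H₀ is false (actually the drug lowers fasting glucose).
Failing to reject a false H₀ is a Type II error.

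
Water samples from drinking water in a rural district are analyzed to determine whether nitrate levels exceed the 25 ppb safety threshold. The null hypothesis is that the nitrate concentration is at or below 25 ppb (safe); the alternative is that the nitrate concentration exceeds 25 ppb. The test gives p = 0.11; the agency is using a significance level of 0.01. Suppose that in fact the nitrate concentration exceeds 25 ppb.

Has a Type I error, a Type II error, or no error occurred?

Type II error

Since p = 0.11 ≥ α = 0.01, H₀ is not rejected.
H₀ is false (actually the nitrate concentration exceeds 25 ppb).
Failing to reject a false H₀ is a Type II error.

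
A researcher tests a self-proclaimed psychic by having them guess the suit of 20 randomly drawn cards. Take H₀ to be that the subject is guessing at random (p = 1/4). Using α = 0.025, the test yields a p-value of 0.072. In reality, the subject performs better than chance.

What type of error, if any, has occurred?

Since p = 0.072 ≥ α = 0.025, H₀ is not rejected.
H₀ is false (actually the subject performs better than chance).
Failing to reject a false H₀ is a Type II error.

Type II error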